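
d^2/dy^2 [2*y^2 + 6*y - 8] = 4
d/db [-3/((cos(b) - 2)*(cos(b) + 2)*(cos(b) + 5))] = 3*(3*sin(b)^2 - 10*cos(b) + 1)*sin(b)/((cos(b) - 2)^2*(cos(b) + 2)^2*(cos(b) + 5)^2)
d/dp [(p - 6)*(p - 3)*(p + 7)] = 3*p^2 - 4*p - 45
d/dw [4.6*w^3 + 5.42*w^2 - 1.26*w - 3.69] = 13.8*w^2 + 10.84*w - 1.26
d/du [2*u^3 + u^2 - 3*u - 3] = 6*u^2 + 2*u - 3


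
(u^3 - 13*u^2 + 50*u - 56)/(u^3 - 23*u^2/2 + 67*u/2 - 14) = 2*(u - 2)/(2*u - 1)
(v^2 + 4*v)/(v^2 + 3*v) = (v + 4)/(v + 3)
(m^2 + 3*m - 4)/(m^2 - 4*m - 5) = (-m^2 - 3*m + 4)/(-m^2 + 4*m + 5)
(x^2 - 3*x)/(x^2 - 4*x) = (x - 3)/(x - 4)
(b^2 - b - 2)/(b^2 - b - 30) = (-b^2 + b + 2)/(-b^2 + b + 30)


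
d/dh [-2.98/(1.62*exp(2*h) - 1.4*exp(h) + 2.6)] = (9.6552*exp(h) - 4.172)*exp(h)/(1.62*exp(2*h) - 1.4*exp(h) + 2.6)^2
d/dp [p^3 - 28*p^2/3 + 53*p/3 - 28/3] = 3*p^2 - 56*p/3 + 53/3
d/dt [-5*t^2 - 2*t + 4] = -10*t - 2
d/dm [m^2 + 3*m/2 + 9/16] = 2*m + 3/2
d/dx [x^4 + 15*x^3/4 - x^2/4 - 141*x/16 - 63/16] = 4*x^3 + 45*x^2/4 - x/2 - 141/16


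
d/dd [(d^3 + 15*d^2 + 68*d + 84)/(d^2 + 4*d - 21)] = (d^2 - 6*d - 36)/(d^2 - 6*d + 9)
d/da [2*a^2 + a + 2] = 4*a + 1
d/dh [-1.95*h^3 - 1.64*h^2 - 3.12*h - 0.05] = -5.85*h^2 - 3.28*h - 3.12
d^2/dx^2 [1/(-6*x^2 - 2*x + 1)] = 4*(18*x^2 + 6*x - 2*(6*x + 1)^2 - 3)/(6*x^2 + 2*x - 1)^3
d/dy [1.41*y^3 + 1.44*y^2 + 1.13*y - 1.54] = 4.23*y^2 + 2.88*y + 1.13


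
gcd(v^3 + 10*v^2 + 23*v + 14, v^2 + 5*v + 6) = v + 2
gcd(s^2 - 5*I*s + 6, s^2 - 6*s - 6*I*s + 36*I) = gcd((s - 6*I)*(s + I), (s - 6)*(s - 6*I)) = s - 6*I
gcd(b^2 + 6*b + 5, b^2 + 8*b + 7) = b + 1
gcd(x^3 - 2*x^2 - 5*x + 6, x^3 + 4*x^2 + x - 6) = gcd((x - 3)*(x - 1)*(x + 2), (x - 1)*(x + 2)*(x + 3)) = x^2 + x - 2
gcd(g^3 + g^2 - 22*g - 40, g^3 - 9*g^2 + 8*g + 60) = g^2 - 3*g - 10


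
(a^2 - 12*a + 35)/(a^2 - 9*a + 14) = (a - 5)/(a - 2)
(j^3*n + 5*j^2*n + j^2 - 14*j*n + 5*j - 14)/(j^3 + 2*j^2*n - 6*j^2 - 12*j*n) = (j^3*n + 5*j^2*n + j^2 - 14*j*n + 5*j - 14)/(j*(j^2 + 2*j*n - 6*j - 12*n))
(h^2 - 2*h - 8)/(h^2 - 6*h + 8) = (h + 2)/(h - 2)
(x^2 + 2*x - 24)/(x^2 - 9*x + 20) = (x + 6)/(x - 5)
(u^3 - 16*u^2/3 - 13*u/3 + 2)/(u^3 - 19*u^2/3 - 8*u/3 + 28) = (3*u^2 + 2*u - 1)/(3*u^2 - u - 14)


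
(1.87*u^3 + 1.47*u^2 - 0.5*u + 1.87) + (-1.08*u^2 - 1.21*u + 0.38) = 1.87*u^3 + 0.39*u^2 - 1.71*u + 2.25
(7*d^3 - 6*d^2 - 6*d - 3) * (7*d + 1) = 49*d^4 - 35*d^3 - 48*d^2 - 27*d - 3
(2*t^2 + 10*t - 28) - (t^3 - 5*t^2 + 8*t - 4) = -t^3 + 7*t^2 + 2*t - 24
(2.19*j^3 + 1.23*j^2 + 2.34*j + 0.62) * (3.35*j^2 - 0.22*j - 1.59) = 7.3365*j^5 + 3.6387*j^4 + 4.0863*j^3 - 0.3935*j^2 - 3.857*j - 0.9858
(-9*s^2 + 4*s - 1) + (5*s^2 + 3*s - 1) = -4*s^2 + 7*s - 2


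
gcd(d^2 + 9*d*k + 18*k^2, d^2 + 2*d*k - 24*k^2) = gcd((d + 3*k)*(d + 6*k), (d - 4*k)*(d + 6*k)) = d + 6*k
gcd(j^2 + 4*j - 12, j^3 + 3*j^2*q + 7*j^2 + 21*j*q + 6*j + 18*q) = j + 6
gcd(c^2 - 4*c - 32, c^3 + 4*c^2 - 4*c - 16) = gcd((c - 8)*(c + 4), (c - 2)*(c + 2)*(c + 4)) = c + 4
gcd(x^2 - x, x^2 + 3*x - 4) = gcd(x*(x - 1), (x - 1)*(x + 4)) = x - 1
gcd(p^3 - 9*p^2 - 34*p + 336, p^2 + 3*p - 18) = p + 6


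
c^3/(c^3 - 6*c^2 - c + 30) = c^3/(c^3 - 6*c^2 - c + 30)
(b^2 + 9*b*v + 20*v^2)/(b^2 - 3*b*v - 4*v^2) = (-b^2 - 9*b*v - 20*v^2)/(-b^2 + 3*b*v + 4*v^2)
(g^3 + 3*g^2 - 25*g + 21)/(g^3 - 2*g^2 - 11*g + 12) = (g^2 + 4*g - 21)/(g^2 - g - 12)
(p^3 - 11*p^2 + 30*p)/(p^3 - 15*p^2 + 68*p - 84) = p*(p - 5)/(p^2 - 9*p + 14)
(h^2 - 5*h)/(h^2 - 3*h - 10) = h/(h + 2)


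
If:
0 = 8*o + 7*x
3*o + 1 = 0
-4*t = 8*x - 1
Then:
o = -1/3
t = -43/84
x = 8/21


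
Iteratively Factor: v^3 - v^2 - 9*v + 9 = (v + 3)*(v^2 - 4*v + 3) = (v - 3)*(v + 3)*(v - 1)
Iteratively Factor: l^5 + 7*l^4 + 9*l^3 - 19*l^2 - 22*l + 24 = (l - 1)*(l^4 + 8*l^3 + 17*l^2 - 2*l - 24) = (l - 1)*(l + 3)*(l^3 + 5*l^2 + 2*l - 8) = (l - 1)*(l + 3)*(l + 4)*(l^2 + l - 2) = (l - 1)*(l + 2)*(l + 3)*(l + 4)*(l - 1)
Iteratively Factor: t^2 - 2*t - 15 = (t + 3)*(t - 5)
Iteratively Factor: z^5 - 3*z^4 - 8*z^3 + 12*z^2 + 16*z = (z + 1)*(z^4 - 4*z^3 - 4*z^2 + 16*z) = (z - 4)*(z + 1)*(z^3 - 4*z) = z*(z - 4)*(z + 1)*(z^2 - 4) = z*(z - 4)*(z + 1)*(z + 2)*(z - 2)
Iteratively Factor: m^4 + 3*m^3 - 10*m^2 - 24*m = (m - 3)*(m^3 + 6*m^2 + 8*m) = (m - 3)*(m + 2)*(m^2 + 4*m) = (m - 3)*(m + 2)*(m + 4)*(m)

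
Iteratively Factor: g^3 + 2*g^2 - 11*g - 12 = (g - 3)*(g^2 + 5*g + 4) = (g - 3)*(g + 1)*(g + 4)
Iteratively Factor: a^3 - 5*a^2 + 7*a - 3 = (a - 1)*(a^2 - 4*a + 3) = (a - 1)^2*(a - 3)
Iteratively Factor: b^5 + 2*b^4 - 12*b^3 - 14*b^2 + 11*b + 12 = (b - 1)*(b^4 + 3*b^3 - 9*b^2 - 23*b - 12) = (b - 1)*(b + 1)*(b^3 + 2*b^2 - 11*b - 12) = (b - 3)*(b - 1)*(b + 1)*(b^2 + 5*b + 4) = (b - 3)*(b - 1)*(b + 1)^2*(b + 4)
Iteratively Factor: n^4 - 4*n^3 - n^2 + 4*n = (n + 1)*(n^3 - 5*n^2 + 4*n) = (n - 4)*(n + 1)*(n^2 - n) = (n - 4)*(n - 1)*(n + 1)*(n)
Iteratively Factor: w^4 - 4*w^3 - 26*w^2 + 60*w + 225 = (w + 3)*(w^3 - 7*w^2 - 5*w + 75) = (w - 5)*(w + 3)*(w^2 - 2*w - 15) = (w - 5)*(w + 3)^2*(w - 5)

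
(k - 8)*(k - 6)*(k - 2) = k^3 - 16*k^2 + 76*k - 96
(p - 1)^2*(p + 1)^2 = p^4 - 2*p^2 + 1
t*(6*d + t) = 6*d*t + t^2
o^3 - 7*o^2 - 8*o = o*(o - 8)*(o + 1)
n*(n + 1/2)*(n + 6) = n^3 + 13*n^2/2 + 3*n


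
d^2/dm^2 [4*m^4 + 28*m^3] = 24*m*(2*m + 7)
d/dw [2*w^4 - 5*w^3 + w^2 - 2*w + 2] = 8*w^3 - 15*w^2 + 2*w - 2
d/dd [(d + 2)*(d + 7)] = 2*d + 9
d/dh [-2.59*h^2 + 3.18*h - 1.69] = 3.18 - 5.18*h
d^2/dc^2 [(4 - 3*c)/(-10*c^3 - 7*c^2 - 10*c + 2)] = 2*(900*c^5 - 1770*c^4 - 2393*c^3 - 1428*c^2 - 954*c - 396)/(1000*c^9 + 2100*c^8 + 4470*c^7 + 3943*c^6 + 3630*c^5 + 606*c^4 + 280*c^3 - 516*c^2 + 120*c - 8)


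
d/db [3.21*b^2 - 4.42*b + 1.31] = 6.42*b - 4.42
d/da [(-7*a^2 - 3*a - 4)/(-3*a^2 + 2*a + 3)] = (-23*a^2 - 66*a - 1)/(9*a^4 - 12*a^3 - 14*a^2 + 12*a + 9)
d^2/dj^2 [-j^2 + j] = -2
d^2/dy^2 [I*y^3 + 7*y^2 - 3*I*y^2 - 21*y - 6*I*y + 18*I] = 6*I*y + 14 - 6*I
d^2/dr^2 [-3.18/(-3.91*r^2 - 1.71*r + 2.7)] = (-97.232316*r^2 - 42.523596*r + 3.18*(7.82*r + 1.71)*(15.64*r + 3.42) + 67.14252)/(3.91*r^2 + 1.71*r - 2.7)^3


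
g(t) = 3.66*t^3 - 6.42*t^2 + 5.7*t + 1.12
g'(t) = 10.98*t^2 - 12.84*t + 5.7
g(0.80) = 3.45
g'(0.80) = 2.46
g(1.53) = 7.92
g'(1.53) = 11.76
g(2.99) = 58.60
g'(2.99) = 65.47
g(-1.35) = -27.28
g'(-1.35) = 43.05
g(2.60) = 36.87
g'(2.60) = 46.54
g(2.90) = 52.92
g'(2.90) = 60.81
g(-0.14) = 0.19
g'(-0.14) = 7.71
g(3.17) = 71.26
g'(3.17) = 75.33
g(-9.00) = -3238.34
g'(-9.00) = 1010.64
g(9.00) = 2200.54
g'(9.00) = 779.52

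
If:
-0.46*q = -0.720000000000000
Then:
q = 1.57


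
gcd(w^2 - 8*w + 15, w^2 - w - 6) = w - 3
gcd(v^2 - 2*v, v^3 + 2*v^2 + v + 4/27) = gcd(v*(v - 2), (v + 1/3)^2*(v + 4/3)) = 1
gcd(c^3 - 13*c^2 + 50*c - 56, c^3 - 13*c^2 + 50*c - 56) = c^3 - 13*c^2 + 50*c - 56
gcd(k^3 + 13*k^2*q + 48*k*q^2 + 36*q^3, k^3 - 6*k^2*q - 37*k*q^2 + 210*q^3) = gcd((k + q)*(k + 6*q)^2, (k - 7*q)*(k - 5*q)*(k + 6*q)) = k + 6*q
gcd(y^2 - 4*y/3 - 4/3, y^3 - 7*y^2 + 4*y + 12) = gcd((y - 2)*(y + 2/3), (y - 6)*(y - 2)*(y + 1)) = y - 2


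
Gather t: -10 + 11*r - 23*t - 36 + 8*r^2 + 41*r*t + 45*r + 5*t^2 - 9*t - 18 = 8*r^2 + 56*r + 5*t^2 + t*(41*r - 32) - 64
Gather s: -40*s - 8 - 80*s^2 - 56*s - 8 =-80*s^2 - 96*s - 16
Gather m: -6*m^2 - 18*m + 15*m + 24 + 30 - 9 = -6*m^2 - 3*m + 45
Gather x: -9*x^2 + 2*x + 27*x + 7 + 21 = -9*x^2 + 29*x + 28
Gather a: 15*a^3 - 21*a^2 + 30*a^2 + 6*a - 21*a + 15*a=15*a^3 + 9*a^2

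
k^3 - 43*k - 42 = (k - 7)*(k + 1)*(k + 6)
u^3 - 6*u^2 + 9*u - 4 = (u - 4)*(u - 1)^2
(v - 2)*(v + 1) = v^2 - v - 2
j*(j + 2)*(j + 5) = j^3 + 7*j^2 + 10*j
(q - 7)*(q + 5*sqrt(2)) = q^2 - 7*q + 5*sqrt(2)*q - 35*sqrt(2)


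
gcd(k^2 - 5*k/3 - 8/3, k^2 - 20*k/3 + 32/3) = k - 8/3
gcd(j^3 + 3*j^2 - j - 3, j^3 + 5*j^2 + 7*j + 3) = j^2 + 4*j + 3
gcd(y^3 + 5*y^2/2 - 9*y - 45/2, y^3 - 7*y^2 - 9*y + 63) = y^2 - 9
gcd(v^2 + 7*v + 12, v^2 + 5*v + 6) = v + 3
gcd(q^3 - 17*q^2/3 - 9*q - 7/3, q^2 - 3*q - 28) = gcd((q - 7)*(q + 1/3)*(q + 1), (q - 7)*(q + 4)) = q - 7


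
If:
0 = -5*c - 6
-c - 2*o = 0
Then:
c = -6/5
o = 3/5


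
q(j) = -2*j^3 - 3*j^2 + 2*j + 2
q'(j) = -6*j^2 - 6*j + 2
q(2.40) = -38.13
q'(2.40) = -46.96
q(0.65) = 1.48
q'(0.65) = -4.44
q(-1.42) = -1.16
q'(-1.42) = -1.58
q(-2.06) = 2.63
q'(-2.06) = -11.10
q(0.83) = 0.45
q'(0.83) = -7.11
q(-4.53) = 117.30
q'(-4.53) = -93.95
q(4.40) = -217.65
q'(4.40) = -140.56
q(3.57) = -120.09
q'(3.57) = -95.89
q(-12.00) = 3002.00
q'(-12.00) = -790.00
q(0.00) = 2.00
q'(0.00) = 2.00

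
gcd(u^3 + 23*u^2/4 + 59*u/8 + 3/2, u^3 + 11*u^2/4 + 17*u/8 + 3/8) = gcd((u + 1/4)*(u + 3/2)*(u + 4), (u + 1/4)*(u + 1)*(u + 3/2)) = u^2 + 7*u/4 + 3/8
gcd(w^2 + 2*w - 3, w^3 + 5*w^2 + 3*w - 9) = w^2 + 2*w - 3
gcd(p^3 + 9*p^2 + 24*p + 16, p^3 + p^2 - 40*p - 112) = p^2 + 8*p + 16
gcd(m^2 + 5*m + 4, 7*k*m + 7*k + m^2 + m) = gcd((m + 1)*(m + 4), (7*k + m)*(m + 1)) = m + 1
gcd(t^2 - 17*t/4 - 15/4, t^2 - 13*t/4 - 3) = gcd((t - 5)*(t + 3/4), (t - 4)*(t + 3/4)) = t + 3/4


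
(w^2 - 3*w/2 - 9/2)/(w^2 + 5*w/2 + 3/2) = (w - 3)/(w + 1)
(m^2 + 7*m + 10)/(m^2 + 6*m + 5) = (m + 2)/(m + 1)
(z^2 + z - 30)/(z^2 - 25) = (z + 6)/(z + 5)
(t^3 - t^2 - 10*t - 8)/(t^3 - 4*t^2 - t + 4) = (t + 2)/(t - 1)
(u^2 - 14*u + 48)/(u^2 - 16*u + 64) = (u - 6)/(u - 8)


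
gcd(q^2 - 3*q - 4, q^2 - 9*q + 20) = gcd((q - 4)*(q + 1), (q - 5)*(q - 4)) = q - 4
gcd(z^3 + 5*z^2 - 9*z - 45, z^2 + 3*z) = z + 3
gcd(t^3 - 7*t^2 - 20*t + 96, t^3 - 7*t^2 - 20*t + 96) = t^3 - 7*t^2 - 20*t + 96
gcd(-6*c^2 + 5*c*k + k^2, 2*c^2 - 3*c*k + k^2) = c - k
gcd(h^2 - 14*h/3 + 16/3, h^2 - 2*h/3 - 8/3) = h - 2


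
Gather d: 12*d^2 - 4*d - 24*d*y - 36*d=12*d^2 + d*(-24*y - 40)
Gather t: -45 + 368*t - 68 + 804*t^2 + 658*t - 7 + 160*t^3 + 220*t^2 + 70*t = 160*t^3 + 1024*t^2 + 1096*t - 120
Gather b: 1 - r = 1 - r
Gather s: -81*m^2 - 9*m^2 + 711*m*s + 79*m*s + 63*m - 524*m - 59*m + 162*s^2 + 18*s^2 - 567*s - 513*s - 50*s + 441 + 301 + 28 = -90*m^2 - 520*m + 180*s^2 + s*(790*m - 1130) + 770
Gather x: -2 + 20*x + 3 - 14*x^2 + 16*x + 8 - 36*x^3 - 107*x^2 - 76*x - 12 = -36*x^3 - 121*x^2 - 40*x - 3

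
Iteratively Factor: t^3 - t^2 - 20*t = (t + 4)*(t^2 - 5*t) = t*(t + 4)*(t - 5)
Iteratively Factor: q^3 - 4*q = (q - 2)*(q^2 + 2*q) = q*(q - 2)*(q + 2)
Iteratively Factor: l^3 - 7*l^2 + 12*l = (l)*(l^2 - 7*l + 12) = l*(l - 4)*(l - 3)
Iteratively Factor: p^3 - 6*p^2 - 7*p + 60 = (p - 5)*(p^2 - p - 12) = (p - 5)*(p - 4)*(p + 3)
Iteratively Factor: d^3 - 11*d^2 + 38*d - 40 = (d - 2)*(d^2 - 9*d + 20) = (d - 4)*(d - 2)*(d - 5)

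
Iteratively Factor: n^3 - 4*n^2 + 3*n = (n)*(n^2 - 4*n + 3) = n*(n - 3)*(n - 1)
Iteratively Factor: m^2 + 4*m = (m)*(m + 4)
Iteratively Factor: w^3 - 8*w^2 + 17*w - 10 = (w - 5)*(w^2 - 3*w + 2) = (w - 5)*(w - 1)*(w - 2)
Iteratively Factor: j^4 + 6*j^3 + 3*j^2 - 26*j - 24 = (j + 3)*(j^3 + 3*j^2 - 6*j - 8) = (j - 2)*(j + 3)*(j^2 + 5*j + 4) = (j - 2)*(j + 1)*(j + 3)*(j + 4)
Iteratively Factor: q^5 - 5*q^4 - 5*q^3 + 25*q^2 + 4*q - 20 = (q - 1)*(q^4 - 4*q^3 - 9*q^2 + 16*q + 20) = (q - 1)*(q + 2)*(q^3 - 6*q^2 + 3*q + 10) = (q - 2)*(q - 1)*(q + 2)*(q^2 - 4*q - 5) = (q - 5)*(q - 2)*(q - 1)*(q + 2)*(q + 1)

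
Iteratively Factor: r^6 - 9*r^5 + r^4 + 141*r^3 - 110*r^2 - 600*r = (r + 2)*(r^5 - 11*r^4 + 23*r^3 + 95*r^2 - 300*r) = (r + 2)*(r + 3)*(r^4 - 14*r^3 + 65*r^2 - 100*r) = (r - 5)*(r + 2)*(r + 3)*(r^3 - 9*r^2 + 20*r) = r*(r - 5)*(r + 2)*(r + 3)*(r^2 - 9*r + 20) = r*(r - 5)*(r - 4)*(r + 2)*(r + 3)*(r - 5)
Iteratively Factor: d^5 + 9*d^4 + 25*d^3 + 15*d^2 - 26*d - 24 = (d - 1)*(d^4 + 10*d^3 + 35*d^2 + 50*d + 24) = (d - 1)*(d + 2)*(d^3 + 8*d^2 + 19*d + 12) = (d - 1)*(d + 2)*(d + 4)*(d^2 + 4*d + 3) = (d - 1)*(d + 1)*(d + 2)*(d + 4)*(d + 3)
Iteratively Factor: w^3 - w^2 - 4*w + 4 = (w + 2)*(w^2 - 3*w + 2) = (w - 2)*(w + 2)*(w - 1)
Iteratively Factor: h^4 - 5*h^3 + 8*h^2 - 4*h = (h - 2)*(h^3 - 3*h^2 + 2*h) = (h - 2)^2*(h^2 - h) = h*(h - 2)^2*(h - 1)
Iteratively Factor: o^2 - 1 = (o - 1)*(o + 1)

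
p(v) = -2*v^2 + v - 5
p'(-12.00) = 49.00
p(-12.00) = -305.00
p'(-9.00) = 37.00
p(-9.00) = -176.00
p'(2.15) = -7.60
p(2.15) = -12.10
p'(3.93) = -14.72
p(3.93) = -31.96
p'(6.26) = -24.04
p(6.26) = -77.12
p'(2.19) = -7.76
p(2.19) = -12.40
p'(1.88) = -6.52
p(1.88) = -10.19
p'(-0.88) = 4.52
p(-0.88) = -7.43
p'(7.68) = -29.72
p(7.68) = -115.28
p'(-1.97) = 8.88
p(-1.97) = -14.73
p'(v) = 1 - 4*v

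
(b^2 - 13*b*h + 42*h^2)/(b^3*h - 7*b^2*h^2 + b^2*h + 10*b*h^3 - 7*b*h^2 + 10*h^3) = (b^2 - 13*b*h + 42*h^2)/(h*(b^3 - 7*b^2*h + b^2 + 10*b*h^2 - 7*b*h + 10*h^2))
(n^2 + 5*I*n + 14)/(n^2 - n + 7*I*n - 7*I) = (n - 2*I)/(n - 1)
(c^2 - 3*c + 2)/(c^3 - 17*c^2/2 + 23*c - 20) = 2*(c - 1)/(2*c^2 - 13*c + 20)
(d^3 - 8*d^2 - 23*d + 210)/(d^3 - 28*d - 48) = (d^2 - 2*d - 35)/(d^2 + 6*d + 8)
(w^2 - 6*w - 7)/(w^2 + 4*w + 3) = (w - 7)/(w + 3)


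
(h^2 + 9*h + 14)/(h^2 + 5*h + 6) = (h + 7)/(h + 3)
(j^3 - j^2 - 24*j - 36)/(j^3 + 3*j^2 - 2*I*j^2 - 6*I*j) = (j^2 - 4*j - 12)/(j*(j - 2*I))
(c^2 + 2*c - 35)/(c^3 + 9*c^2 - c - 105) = (c - 5)/(c^2 + 2*c - 15)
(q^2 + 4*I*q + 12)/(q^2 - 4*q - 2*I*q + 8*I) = (q + 6*I)/(q - 4)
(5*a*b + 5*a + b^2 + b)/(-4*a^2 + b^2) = (-5*a*b - 5*a - b^2 - b)/(4*a^2 - b^2)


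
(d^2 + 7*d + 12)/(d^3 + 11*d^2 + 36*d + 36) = (d + 4)/(d^2 + 8*d + 12)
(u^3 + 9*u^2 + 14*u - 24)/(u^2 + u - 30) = (u^2 + 3*u - 4)/(u - 5)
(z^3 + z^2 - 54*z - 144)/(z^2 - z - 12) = (z^2 - 2*z - 48)/(z - 4)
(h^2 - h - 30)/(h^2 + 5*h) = (h - 6)/h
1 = 1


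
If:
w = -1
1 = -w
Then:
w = -1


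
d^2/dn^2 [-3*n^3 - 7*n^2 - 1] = -18*n - 14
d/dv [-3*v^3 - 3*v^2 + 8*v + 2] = -9*v^2 - 6*v + 8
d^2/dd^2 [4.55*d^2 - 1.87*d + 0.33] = 9.10000000000000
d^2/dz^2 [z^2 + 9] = 2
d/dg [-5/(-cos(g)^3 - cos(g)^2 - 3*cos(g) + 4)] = 5*(3*cos(g)^2 + 2*cos(g) + 3)*sin(g)/(cos(g)^3 + cos(g)^2 + 3*cos(g) - 4)^2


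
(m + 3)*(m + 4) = m^2 + 7*m + 12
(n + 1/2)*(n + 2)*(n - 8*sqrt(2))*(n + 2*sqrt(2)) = n^4 - 6*sqrt(2)*n^3 + 5*n^3/2 - 31*n^2 - 15*sqrt(2)*n^2 - 80*n - 6*sqrt(2)*n - 32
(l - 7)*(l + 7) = l^2 - 49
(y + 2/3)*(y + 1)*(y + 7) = y^3 + 26*y^2/3 + 37*y/3 + 14/3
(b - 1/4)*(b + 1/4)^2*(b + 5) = b^4 + 21*b^3/4 + 19*b^2/16 - 21*b/64 - 5/64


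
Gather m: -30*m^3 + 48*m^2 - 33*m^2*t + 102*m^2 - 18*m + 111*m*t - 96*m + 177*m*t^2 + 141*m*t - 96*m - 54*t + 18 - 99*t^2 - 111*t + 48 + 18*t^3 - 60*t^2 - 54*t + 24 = -30*m^3 + m^2*(150 - 33*t) + m*(177*t^2 + 252*t - 210) + 18*t^3 - 159*t^2 - 219*t + 90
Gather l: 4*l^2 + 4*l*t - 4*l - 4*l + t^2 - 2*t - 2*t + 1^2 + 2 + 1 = 4*l^2 + l*(4*t - 8) + t^2 - 4*t + 4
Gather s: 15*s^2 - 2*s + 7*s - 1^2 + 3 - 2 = 15*s^2 + 5*s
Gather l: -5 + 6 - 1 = 0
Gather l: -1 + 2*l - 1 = 2*l - 2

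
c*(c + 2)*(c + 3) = c^3 + 5*c^2 + 6*c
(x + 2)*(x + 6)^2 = x^3 + 14*x^2 + 60*x + 72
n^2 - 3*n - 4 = (n - 4)*(n + 1)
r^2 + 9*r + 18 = (r + 3)*(r + 6)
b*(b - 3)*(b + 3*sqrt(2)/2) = b^3 - 3*b^2 + 3*sqrt(2)*b^2/2 - 9*sqrt(2)*b/2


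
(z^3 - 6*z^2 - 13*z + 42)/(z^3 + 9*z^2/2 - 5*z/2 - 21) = 2*(z - 7)/(2*z + 7)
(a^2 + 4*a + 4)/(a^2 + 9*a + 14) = (a + 2)/(a + 7)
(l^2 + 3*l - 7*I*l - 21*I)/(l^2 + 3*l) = (l - 7*I)/l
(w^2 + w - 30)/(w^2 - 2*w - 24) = (-w^2 - w + 30)/(-w^2 + 2*w + 24)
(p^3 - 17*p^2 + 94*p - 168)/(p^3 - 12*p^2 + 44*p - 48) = (p - 7)/(p - 2)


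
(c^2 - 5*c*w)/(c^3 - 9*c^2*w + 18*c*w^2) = (c - 5*w)/(c^2 - 9*c*w + 18*w^2)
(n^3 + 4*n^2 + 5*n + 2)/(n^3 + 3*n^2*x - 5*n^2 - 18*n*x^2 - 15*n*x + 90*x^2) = (n^3 + 4*n^2 + 5*n + 2)/(n^3 + 3*n^2*x - 5*n^2 - 18*n*x^2 - 15*n*x + 90*x^2)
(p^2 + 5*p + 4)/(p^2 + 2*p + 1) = (p + 4)/(p + 1)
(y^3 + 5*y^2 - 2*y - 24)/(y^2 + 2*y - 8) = y + 3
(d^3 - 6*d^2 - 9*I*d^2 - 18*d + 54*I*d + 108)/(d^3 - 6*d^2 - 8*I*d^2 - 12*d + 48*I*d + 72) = (d - 3*I)/(d - 2*I)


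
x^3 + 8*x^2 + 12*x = x*(x + 2)*(x + 6)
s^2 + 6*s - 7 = (s - 1)*(s + 7)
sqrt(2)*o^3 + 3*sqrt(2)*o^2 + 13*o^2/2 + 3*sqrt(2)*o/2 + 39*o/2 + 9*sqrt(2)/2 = (o + 3)*(o + 3*sqrt(2))*(sqrt(2)*o + 1/2)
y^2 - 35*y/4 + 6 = (y - 8)*(y - 3/4)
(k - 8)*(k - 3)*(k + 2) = k^3 - 9*k^2 + 2*k + 48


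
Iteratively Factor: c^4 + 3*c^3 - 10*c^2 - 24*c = (c + 4)*(c^3 - c^2 - 6*c) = c*(c + 4)*(c^2 - c - 6) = c*(c - 3)*(c + 4)*(c + 2)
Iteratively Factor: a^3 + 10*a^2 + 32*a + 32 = (a + 2)*(a^2 + 8*a + 16) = (a + 2)*(a + 4)*(a + 4)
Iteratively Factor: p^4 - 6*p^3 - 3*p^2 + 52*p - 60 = (p - 5)*(p^3 - p^2 - 8*p + 12) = (p - 5)*(p - 2)*(p^2 + p - 6) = (p - 5)*(p - 2)*(p + 3)*(p - 2)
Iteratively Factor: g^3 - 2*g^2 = (g - 2)*(g^2) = g*(g - 2)*(g)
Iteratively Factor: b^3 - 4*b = (b + 2)*(b^2 - 2*b) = b*(b + 2)*(b - 2)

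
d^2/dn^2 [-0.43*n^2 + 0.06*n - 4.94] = -0.860000000000000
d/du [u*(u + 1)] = 2*u + 1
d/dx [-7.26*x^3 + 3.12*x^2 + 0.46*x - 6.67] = -21.78*x^2 + 6.24*x + 0.46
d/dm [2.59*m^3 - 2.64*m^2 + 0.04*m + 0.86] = 7.77*m^2 - 5.28*m + 0.04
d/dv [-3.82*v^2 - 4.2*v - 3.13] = -7.64*v - 4.2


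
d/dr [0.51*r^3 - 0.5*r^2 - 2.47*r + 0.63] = 1.53*r^2 - 1.0*r - 2.47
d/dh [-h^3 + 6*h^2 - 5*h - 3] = -3*h^2 + 12*h - 5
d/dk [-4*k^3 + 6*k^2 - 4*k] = -12*k^2 + 12*k - 4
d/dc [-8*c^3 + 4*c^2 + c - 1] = -24*c^2 + 8*c + 1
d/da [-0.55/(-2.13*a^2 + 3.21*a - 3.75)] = (1.7655 - 2.343*a)/(2.13*a^2 - 3.21*a + 3.75)^2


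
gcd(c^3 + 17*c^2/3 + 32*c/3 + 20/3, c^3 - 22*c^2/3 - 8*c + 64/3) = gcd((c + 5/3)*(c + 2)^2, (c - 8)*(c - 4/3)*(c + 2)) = c + 2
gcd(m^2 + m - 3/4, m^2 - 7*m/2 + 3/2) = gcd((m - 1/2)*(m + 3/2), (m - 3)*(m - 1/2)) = m - 1/2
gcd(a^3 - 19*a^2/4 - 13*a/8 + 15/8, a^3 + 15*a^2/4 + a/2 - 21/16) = a^2 + a/4 - 3/8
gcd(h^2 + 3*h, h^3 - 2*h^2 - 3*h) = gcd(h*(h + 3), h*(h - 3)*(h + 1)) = h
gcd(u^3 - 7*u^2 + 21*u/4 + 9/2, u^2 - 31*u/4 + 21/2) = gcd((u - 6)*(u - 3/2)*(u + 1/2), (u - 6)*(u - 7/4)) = u - 6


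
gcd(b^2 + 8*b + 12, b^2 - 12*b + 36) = 1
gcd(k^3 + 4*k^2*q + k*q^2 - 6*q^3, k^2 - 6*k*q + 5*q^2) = -k + q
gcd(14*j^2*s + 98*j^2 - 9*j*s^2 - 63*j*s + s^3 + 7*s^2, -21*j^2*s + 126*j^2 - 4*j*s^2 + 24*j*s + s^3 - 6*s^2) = -7*j + s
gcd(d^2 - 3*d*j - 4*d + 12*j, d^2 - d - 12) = d - 4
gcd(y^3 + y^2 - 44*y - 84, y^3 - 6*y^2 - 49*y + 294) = y - 7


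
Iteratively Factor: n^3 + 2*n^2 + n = (n + 1)*(n^2 + n) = n*(n + 1)*(n + 1)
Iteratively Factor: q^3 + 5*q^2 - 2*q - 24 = (q + 4)*(q^2 + q - 6) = (q - 2)*(q + 4)*(q + 3)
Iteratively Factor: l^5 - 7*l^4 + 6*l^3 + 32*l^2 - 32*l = (l - 1)*(l^4 - 6*l^3 + 32*l) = l*(l - 1)*(l^3 - 6*l^2 + 32) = l*(l - 1)*(l + 2)*(l^2 - 8*l + 16) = l*(l - 4)*(l - 1)*(l + 2)*(l - 4)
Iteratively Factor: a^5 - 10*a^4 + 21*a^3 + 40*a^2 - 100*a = (a - 5)*(a^4 - 5*a^3 - 4*a^2 + 20*a) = (a - 5)*(a - 2)*(a^3 - 3*a^2 - 10*a) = a*(a - 5)*(a - 2)*(a^2 - 3*a - 10) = a*(a - 5)^2*(a - 2)*(a + 2)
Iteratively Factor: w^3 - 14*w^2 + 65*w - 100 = (w - 5)*(w^2 - 9*w + 20) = (w - 5)^2*(w - 4)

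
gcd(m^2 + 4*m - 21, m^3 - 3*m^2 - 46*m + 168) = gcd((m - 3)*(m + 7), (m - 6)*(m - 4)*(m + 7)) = m + 7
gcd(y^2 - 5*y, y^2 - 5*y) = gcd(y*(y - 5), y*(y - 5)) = y^2 - 5*y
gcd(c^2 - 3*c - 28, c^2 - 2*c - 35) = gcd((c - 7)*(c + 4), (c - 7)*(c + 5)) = c - 7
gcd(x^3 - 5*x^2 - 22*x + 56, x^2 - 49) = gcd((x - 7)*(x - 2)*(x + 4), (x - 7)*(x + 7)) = x - 7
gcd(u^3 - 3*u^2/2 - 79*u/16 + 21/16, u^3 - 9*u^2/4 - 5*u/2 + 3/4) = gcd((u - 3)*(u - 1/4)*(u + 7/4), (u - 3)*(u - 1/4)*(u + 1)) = u^2 - 13*u/4 + 3/4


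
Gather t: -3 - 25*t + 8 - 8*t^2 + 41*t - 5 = -8*t^2 + 16*t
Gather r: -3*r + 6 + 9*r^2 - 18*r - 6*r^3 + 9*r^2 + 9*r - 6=-6*r^3 + 18*r^2 - 12*r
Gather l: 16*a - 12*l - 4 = 16*a - 12*l - 4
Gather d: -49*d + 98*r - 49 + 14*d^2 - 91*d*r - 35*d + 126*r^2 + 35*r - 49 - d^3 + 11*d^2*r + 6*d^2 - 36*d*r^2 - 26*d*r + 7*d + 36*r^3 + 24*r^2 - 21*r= -d^3 + d^2*(11*r + 20) + d*(-36*r^2 - 117*r - 77) + 36*r^3 + 150*r^2 + 112*r - 98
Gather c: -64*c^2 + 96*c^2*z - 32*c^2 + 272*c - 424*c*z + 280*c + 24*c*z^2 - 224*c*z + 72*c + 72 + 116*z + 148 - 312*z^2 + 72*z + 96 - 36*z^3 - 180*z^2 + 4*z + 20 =c^2*(96*z - 96) + c*(24*z^2 - 648*z + 624) - 36*z^3 - 492*z^2 + 192*z + 336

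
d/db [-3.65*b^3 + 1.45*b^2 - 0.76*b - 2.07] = -10.95*b^2 + 2.9*b - 0.76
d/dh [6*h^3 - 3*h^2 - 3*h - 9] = 18*h^2 - 6*h - 3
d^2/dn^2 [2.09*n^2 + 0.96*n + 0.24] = 4.18000000000000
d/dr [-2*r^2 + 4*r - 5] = 4 - 4*r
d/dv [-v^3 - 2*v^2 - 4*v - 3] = -3*v^2 - 4*v - 4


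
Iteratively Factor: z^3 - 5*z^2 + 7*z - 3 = (z - 1)*(z^2 - 4*z + 3) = (z - 3)*(z - 1)*(z - 1)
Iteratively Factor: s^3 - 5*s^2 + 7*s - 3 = (s - 3)*(s^2 - 2*s + 1) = (s - 3)*(s - 1)*(s - 1)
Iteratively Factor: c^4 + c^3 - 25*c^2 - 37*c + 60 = (c + 3)*(c^3 - 2*c^2 - 19*c + 20) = (c - 1)*(c + 3)*(c^2 - c - 20) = (c - 1)*(c + 3)*(c + 4)*(c - 5)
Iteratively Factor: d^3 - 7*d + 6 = (d - 1)*(d^2 + d - 6) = (d - 1)*(d + 3)*(d - 2)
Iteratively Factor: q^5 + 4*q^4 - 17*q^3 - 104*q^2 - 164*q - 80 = (q + 2)*(q^4 + 2*q^3 - 21*q^2 - 62*q - 40) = (q + 2)^2*(q^3 - 21*q - 20) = (q + 1)*(q + 2)^2*(q^2 - q - 20) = (q + 1)*(q + 2)^2*(q + 4)*(q - 5)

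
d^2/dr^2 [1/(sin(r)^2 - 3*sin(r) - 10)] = (-4*sin(r)^4 + 9*sin(r)^3 - 43*sin(r)^2 + 12*sin(r) + 38)/((sin(r) - 5)^3*(sin(r) + 2)^3)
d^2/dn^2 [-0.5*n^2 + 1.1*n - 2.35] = -1.00000000000000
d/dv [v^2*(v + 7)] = v*(3*v + 14)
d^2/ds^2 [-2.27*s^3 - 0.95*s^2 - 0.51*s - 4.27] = -13.62*s - 1.9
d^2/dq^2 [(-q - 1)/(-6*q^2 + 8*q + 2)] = ((1 - 9*q)*(-3*q^2 + 4*q + 1) - 4*(q + 1)*(3*q - 2)^2)/(-3*q^2 + 4*q + 1)^3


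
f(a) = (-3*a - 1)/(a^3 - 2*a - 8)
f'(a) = (2 - 3*a^2)*(-3*a - 1)/(a^3 - 2*a - 8)^2 - 3/(a^3 - 2*a - 8) = (-3*a^3 + 6*a + (3*a + 1)*(3*a^2 - 2) + 24)/(-a^3 + 2*a + 8)^2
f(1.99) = 1.70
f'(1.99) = 4.83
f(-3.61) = -0.21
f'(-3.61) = -0.10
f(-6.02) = -0.08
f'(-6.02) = -0.03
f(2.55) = -2.48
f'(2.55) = 11.63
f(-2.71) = -0.32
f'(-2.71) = -0.15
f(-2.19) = -0.39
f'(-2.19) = -0.13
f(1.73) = 0.99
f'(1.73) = 1.57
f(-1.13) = -0.33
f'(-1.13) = 0.33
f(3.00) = -0.77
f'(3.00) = 1.25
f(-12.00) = -0.02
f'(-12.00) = 0.00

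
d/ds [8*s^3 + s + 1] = 24*s^2 + 1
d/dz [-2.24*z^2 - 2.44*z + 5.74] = -4.48*z - 2.44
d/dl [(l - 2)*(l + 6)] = 2*l + 4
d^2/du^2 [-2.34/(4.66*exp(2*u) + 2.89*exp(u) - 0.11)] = (-2.34*(9.32*exp(u) + 2.89)*(18.64*exp(u) + 5.78)*exp(u) + (43.6176*exp(u) + 6.7626)*(4.66*exp(2*u) + 2.89*exp(u) - 0.11))*exp(u)/(4.66*exp(2*u) + 2.89*exp(u) - 0.11)^3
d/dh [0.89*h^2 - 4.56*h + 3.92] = 1.78*h - 4.56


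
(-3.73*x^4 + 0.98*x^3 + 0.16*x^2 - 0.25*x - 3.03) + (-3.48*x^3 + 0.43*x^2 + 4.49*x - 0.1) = -3.73*x^4 - 2.5*x^3 + 0.59*x^2 + 4.24*x - 3.13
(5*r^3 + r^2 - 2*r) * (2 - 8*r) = -40*r^4 + 2*r^3 + 18*r^2 - 4*r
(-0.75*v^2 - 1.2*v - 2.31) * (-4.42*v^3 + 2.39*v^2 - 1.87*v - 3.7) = 3.315*v^5 + 3.5115*v^4 + 8.7447*v^3 - 0.5019*v^2 + 8.7597*v + 8.547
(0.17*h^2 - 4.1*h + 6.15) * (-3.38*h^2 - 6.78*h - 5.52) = -0.5746*h^4 + 12.7054*h^3 + 6.0726*h^2 - 19.065*h - 33.948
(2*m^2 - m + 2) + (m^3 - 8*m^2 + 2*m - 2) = m^3 - 6*m^2 + m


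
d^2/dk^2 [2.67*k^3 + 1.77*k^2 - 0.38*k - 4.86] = 16.02*k + 3.54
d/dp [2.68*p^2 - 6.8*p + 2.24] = 5.36*p - 6.8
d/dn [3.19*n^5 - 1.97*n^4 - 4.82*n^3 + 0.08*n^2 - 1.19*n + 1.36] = 15.95*n^4 - 7.88*n^3 - 14.46*n^2 + 0.16*n - 1.19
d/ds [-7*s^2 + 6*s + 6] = 6 - 14*s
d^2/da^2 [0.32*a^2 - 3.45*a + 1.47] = 0.640000000000000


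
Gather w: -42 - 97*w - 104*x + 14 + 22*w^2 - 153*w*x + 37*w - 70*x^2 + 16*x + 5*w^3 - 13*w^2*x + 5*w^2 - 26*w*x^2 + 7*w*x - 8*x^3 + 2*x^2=5*w^3 + w^2*(27 - 13*x) + w*(-26*x^2 - 146*x - 60) - 8*x^3 - 68*x^2 - 88*x - 28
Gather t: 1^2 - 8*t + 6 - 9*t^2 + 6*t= -9*t^2 - 2*t + 7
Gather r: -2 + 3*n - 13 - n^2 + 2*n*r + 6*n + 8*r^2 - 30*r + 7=-n^2 + 9*n + 8*r^2 + r*(2*n - 30) - 8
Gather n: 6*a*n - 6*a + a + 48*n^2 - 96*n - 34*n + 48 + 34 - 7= -5*a + 48*n^2 + n*(6*a - 130) + 75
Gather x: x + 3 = x + 3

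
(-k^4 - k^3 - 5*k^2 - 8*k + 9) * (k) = -k^5 - k^4 - 5*k^3 - 8*k^2 + 9*k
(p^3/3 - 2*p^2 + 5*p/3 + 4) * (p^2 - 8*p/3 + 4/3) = p^5/3 - 26*p^4/9 + 67*p^3/9 - 28*p^2/9 - 76*p/9 + 16/3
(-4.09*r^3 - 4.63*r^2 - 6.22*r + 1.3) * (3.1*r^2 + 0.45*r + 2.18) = -12.679*r^5 - 16.1935*r^4 - 30.2817*r^3 - 8.8624*r^2 - 12.9746*r + 2.834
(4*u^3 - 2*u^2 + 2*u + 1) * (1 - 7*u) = -28*u^4 + 18*u^3 - 16*u^2 - 5*u + 1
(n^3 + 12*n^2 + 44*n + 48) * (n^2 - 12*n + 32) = n^5 - 68*n^3 - 96*n^2 + 832*n + 1536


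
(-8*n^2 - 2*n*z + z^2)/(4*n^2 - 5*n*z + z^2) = (2*n + z)/(-n + z)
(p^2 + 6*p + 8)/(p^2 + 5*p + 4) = (p + 2)/(p + 1)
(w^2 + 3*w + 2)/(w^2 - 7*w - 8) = (w + 2)/(w - 8)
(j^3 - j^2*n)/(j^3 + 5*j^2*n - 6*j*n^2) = j/(j + 6*n)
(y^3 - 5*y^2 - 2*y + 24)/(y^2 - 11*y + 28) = (y^2 - y - 6)/(y - 7)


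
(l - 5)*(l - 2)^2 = l^3 - 9*l^2 + 24*l - 20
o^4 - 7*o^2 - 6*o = o*(o - 3)*(o + 1)*(o + 2)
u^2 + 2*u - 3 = (u - 1)*(u + 3)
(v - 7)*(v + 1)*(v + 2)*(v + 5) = v^4 + v^3 - 39*v^2 - 109*v - 70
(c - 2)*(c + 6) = c^2 + 4*c - 12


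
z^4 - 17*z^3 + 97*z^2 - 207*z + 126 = (z - 7)*(z - 6)*(z - 3)*(z - 1)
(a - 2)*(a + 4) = a^2 + 2*a - 8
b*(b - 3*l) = b^2 - 3*b*l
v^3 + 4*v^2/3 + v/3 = v*(v + 1/3)*(v + 1)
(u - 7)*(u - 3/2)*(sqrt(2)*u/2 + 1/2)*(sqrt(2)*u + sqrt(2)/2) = u^4 - 8*u^3 + sqrt(2)*u^3/2 - 4*sqrt(2)*u^2 + 25*u^2/4 + 25*sqrt(2)*u/8 + 21*u/4 + 21*sqrt(2)/8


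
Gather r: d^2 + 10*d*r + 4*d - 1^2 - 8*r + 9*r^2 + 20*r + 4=d^2 + 4*d + 9*r^2 + r*(10*d + 12) + 3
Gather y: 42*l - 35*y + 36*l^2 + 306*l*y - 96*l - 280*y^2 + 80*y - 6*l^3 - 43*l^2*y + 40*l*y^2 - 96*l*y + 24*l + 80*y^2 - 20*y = -6*l^3 + 36*l^2 - 30*l + y^2*(40*l - 200) + y*(-43*l^2 + 210*l + 25)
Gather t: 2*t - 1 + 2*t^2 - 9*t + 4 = 2*t^2 - 7*t + 3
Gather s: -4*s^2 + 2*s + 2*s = -4*s^2 + 4*s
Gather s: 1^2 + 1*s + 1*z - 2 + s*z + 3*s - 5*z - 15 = s*(z + 4) - 4*z - 16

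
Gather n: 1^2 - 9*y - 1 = -9*y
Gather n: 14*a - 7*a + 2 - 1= 7*a + 1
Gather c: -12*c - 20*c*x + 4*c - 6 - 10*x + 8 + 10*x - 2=c*(-20*x - 8)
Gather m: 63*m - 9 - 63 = 63*m - 72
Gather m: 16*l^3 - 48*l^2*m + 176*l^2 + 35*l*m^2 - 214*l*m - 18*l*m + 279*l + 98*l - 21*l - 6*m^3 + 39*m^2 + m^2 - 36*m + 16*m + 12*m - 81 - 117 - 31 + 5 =16*l^3 + 176*l^2 + 356*l - 6*m^3 + m^2*(35*l + 40) + m*(-48*l^2 - 232*l - 8) - 224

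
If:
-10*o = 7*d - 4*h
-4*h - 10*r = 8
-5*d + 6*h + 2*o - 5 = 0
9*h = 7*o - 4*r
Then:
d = -31/1569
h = 2249/3138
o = 943/3138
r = -1705/1569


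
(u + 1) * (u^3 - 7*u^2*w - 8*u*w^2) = u^4 - 7*u^3*w + u^3 - 8*u^2*w^2 - 7*u^2*w - 8*u*w^2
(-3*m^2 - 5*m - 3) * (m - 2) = -3*m^3 + m^2 + 7*m + 6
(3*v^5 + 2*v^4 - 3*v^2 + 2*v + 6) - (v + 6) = 3*v^5 + 2*v^4 - 3*v^2 + v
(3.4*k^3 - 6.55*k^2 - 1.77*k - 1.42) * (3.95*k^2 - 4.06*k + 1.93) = 13.43*k^5 - 39.6765*k^4 + 26.1635*k^3 - 11.0643*k^2 + 2.3491*k - 2.7406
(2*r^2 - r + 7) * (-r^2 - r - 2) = -2*r^4 - r^3 - 10*r^2 - 5*r - 14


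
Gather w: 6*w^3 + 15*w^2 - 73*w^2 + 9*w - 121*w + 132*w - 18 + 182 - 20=6*w^3 - 58*w^2 + 20*w + 144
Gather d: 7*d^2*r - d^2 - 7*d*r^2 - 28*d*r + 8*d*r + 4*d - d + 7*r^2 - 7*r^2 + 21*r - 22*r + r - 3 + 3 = d^2*(7*r - 1) + d*(-7*r^2 - 20*r + 3)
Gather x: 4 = 4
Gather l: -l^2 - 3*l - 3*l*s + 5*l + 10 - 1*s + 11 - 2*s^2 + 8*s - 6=-l^2 + l*(2 - 3*s) - 2*s^2 + 7*s + 15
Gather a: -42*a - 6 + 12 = 6 - 42*a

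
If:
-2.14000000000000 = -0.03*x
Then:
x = 71.33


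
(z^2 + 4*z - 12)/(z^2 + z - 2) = (z^2 + 4*z - 12)/(z^2 + z - 2)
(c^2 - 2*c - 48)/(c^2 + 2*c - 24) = (c - 8)/(c - 4)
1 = 1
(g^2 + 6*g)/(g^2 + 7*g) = (g + 6)/(g + 7)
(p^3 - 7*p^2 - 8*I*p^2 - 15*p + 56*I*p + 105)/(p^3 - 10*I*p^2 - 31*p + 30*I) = (p - 7)/(p - 2*I)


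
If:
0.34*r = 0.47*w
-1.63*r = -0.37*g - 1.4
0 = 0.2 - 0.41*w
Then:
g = -0.81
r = 0.67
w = 0.49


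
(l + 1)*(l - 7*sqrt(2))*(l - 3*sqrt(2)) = l^3 - 10*sqrt(2)*l^2 + l^2 - 10*sqrt(2)*l + 42*l + 42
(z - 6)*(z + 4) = z^2 - 2*z - 24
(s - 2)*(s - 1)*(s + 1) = s^3 - 2*s^2 - s + 2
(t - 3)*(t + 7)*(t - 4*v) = t^3 - 4*t^2*v + 4*t^2 - 16*t*v - 21*t + 84*v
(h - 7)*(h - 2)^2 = h^3 - 11*h^2 + 32*h - 28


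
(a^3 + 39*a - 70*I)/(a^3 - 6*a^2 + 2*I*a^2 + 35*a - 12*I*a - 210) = (a - 2*I)/(a - 6)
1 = 1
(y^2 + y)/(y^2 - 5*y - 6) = y/(y - 6)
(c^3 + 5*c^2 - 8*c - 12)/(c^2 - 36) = (c^2 - c - 2)/(c - 6)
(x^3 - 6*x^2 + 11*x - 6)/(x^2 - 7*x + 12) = (x^2 - 3*x + 2)/(x - 4)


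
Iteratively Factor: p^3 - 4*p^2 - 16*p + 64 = (p - 4)*(p^2 - 16) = (p - 4)*(p + 4)*(p - 4)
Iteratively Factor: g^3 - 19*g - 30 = (g - 5)*(g^2 + 5*g + 6) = (g - 5)*(g + 2)*(g + 3)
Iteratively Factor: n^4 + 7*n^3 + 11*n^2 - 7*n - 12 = (n - 1)*(n^3 + 8*n^2 + 19*n + 12) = (n - 1)*(n + 4)*(n^2 + 4*n + 3) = (n - 1)*(n + 1)*(n + 4)*(n + 3)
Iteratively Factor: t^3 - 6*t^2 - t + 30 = (t + 2)*(t^2 - 8*t + 15) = (t - 3)*(t + 2)*(t - 5)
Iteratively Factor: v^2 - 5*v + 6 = (v - 2)*(v - 3)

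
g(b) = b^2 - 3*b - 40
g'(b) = 2*b - 3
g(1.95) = -42.05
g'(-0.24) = -3.48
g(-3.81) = -14.05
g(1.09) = -42.08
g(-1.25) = -34.69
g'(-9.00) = -21.00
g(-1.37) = -34.01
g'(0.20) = -2.60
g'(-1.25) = -5.50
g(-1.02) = -35.90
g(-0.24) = -39.22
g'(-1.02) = -5.04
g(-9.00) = 68.00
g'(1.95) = 0.90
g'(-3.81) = -10.62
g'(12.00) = 21.00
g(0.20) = -40.56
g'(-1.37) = -5.74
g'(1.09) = -0.82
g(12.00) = 68.00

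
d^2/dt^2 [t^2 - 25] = 2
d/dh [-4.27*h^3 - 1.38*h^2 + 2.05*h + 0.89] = -12.81*h^2 - 2.76*h + 2.05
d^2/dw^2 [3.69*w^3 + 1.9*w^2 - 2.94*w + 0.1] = 22.14*w + 3.8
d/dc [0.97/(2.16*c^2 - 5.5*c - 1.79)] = (5.335 - 4.1904*c)/(-2.16*c^2 + 5.5*c + 1.79)^2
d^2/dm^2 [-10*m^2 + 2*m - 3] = -20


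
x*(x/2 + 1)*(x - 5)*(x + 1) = x^4/2 - x^3 - 13*x^2/2 - 5*x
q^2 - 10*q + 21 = (q - 7)*(q - 3)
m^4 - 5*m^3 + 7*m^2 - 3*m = m*(m - 3)*(m - 1)^2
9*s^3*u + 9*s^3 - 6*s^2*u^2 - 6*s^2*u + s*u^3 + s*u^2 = (-3*s + u)^2*(s*u + s)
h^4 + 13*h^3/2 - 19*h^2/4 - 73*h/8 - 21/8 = (h - 3/2)*(h + 1/2)^2*(h + 7)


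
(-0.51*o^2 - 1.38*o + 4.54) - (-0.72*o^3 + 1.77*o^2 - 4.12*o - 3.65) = 0.72*o^3 - 2.28*o^2 + 2.74*o + 8.19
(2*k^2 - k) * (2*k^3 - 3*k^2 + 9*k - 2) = 4*k^5 - 8*k^4 + 21*k^3 - 13*k^2 + 2*k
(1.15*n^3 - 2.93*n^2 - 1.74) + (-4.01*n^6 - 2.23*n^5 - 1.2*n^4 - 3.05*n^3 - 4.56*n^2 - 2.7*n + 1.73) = -4.01*n^6 - 2.23*n^5 - 1.2*n^4 - 1.9*n^3 - 7.49*n^2 - 2.7*n - 0.01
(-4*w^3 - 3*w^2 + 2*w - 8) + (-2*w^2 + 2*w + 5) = -4*w^3 - 5*w^2 + 4*w - 3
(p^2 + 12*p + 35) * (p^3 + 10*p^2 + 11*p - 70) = p^5 + 22*p^4 + 166*p^3 + 412*p^2 - 455*p - 2450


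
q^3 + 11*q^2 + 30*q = q*(q + 5)*(q + 6)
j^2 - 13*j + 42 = (j - 7)*(j - 6)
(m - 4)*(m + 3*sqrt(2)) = m^2 - 4*m + 3*sqrt(2)*m - 12*sqrt(2)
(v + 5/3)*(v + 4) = v^2 + 17*v/3 + 20/3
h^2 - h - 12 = (h - 4)*(h + 3)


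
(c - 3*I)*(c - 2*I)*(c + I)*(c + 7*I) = c^4 + 3*I*c^3 + 27*c^2 - 13*I*c + 42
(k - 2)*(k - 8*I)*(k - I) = k^3 - 2*k^2 - 9*I*k^2 - 8*k + 18*I*k + 16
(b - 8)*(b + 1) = b^2 - 7*b - 8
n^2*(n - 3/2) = n^3 - 3*n^2/2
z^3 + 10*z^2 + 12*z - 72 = (z - 2)*(z + 6)^2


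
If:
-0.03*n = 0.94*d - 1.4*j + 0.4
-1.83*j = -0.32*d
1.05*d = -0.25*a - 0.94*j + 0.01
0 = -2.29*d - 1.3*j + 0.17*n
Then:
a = 1.75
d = -0.35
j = -0.06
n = -5.20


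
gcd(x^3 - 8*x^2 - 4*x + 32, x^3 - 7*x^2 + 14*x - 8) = x - 2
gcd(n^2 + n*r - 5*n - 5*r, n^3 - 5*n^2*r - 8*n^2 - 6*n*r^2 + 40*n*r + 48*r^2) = n + r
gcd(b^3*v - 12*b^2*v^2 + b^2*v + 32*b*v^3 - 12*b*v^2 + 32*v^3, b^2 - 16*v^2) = -b + 4*v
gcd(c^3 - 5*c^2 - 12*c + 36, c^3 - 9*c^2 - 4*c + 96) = c + 3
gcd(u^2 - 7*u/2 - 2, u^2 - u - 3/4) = u + 1/2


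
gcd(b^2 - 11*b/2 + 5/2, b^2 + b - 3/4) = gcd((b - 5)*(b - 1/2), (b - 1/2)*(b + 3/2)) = b - 1/2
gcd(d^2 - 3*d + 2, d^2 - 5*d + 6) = d - 2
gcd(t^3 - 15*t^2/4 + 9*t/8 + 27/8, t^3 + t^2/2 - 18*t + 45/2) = t^2 - 9*t/2 + 9/2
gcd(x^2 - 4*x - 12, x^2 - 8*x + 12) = x - 6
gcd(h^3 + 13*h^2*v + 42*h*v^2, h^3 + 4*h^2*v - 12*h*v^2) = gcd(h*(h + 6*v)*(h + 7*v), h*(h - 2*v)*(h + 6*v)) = h^2 + 6*h*v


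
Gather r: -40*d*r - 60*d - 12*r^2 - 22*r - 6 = -60*d - 12*r^2 + r*(-40*d - 22) - 6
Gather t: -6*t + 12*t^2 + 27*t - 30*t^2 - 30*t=-18*t^2 - 9*t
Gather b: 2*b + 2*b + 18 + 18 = 4*b + 36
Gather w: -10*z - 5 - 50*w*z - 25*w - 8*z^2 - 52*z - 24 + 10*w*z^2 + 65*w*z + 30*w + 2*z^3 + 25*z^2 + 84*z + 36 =w*(10*z^2 + 15*z + 5) + 2*z^3 + 17*z^2 + 22*z + 7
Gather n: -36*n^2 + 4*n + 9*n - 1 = -36*n^2 + 13*n - 1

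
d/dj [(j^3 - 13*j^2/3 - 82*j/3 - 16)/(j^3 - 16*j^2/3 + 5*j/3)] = 3*(-3*j^4 + 174*j^3 - 315*j^2 - 512*j + 80)/(j^2*(9*j^4 - 96*j^3 + 286*j^2 - 160*j + 25))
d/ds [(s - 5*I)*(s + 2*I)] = 2*s - 3*I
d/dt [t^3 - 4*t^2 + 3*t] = 3*t^2 - 8*t + 3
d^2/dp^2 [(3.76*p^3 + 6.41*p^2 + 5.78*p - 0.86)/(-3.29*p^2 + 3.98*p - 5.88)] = (-2.8421709430404e-14*p^4 - 266.638144*p^3 + 1327.826892*p^2 - 176.673*p - 719.803808)/(35.611289*p^6 - 129.239754*p^5 + 347.281872*p^4 - 525.008168*p^3 + 620.673984*p^2 - 412.818336*p + 203.297472)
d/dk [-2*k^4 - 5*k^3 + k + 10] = -8*k^3 - 15*k^2 + 1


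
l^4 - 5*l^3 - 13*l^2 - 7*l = l*(l - 7)*(l + 1)^2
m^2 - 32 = (m - 4*sqrt(2))*(m + 4*sqrt(2))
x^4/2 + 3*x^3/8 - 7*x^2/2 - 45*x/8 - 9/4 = (x/2 + 1/2)*(x - 3)*(x + 3/4)*(x + 2)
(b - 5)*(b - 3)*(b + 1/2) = b^3 - 15*b^2/2 + 11*b + 15/2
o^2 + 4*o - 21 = (o - 3)*(o + 7)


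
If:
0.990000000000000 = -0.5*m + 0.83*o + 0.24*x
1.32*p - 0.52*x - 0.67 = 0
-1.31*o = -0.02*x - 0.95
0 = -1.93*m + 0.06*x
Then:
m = 0.05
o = 0.75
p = 1.15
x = 1.64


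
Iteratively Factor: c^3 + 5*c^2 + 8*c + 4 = (c + 1)*(c^2 + 4*c + 4) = (c + 1)*(c + 2)*(c + 2)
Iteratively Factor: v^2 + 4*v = (v)*(v + 4)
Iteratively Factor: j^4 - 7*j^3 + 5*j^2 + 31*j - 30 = (j - 5)*(j^3 - 2*j^2 - 5*j + 6) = (j - 5)*(j + 2)*(j^2 - 4*j + 3) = (j - 5)*(j - 3)*(j + 2)*(j - 1)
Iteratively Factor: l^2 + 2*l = (l)*(l + 2)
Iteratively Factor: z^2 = (z)*(z)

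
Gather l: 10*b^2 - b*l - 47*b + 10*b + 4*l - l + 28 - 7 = 10*b^2 - 37*b + l*(3 - b) + 21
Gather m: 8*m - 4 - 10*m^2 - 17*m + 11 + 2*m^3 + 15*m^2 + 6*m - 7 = 2*m^3 + 5*m^2 - 3*m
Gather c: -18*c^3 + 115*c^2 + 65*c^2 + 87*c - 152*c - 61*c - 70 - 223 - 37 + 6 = -18*c^3 + 180*c^2 - 126*c - 324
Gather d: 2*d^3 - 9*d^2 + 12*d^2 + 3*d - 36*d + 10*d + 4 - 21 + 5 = 2*d^3 + 3*d^2 - 23*d - 12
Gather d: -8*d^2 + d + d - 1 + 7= -8*d^2 + 2*d + 6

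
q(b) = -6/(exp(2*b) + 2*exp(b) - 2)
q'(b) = -6*(-2*exp(2*b) - 2*exp(b))/(exp(2*b) + 2*exp(b) - 2)^2 = 12*(exp(b) + 1)*exp(b)/(exp(2*b) + 2*exp(b) - 2)^2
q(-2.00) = 3.51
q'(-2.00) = 0.63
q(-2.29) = 3.36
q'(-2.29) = 0.42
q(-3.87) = 3.06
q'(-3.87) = 0.07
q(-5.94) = 3.01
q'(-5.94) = 0.01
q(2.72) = -0.02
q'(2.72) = 0.04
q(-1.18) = 4.65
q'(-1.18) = 2.89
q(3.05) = -0.01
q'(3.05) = 0.02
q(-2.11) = 3.44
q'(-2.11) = 0.54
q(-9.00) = 3.00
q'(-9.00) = 0.00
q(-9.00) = 3.00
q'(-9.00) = 0.00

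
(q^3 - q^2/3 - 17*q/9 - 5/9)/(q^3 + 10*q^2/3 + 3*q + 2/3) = (q - 5/3)/(q + 2)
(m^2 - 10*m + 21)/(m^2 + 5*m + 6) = (m^2 - 10*m + 21)/(m^2 + 5*m + 6)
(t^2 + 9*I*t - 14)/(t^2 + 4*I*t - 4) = (t + 7*I)/(t + 2*I)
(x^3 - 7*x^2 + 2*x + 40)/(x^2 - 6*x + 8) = (x^2 - 3*x - 10)/(x - 2)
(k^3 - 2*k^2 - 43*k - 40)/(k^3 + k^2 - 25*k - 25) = (k - 8)/(k - 5)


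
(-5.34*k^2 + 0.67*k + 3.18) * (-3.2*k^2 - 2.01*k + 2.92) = 17.088*k^4 + 8.5894*k^3 - 27.1155*k^2 - 4.4354*k + 9.2856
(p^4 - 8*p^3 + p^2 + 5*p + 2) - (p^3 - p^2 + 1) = p^4 - 9*p^3 + 2*p^2 + 5*p + 1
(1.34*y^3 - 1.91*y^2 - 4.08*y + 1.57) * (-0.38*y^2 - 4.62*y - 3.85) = -0.5092*y^5 - 5.465*y^4 + 5.2156*y^3 + 25.6065*y^2 + 8.4546*y - 6.0445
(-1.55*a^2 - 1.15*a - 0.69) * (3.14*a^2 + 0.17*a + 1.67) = -4.867*a^4 - 3.8745*a^3 - 4.9506*a^2 - 2.0378*a - 1.1523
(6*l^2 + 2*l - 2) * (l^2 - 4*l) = 6*l^4 - 22*l^3 - 10*l^2 + 8*l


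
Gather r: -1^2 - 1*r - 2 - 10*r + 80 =77 - 11*r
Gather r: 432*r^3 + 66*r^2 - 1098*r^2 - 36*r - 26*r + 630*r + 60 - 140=432*r^3 - 1032*r^2 + 568*r - 80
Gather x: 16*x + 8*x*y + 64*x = x*(8*y + 80)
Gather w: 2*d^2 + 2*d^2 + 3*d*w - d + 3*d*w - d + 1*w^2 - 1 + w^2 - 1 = 4*d^2 + 6*d*w - 2*d + 2*w^2 - 2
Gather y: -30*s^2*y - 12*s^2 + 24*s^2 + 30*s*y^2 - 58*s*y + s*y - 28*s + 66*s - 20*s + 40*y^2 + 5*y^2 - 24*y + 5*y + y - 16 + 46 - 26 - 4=12*s^2 + 18*s + y^2*(30*s + 45) + y*(-30*s^2 - 57*s - 18)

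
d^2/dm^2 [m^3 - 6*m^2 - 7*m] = 6*m - 12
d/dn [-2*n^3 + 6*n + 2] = 6 - 6*n^2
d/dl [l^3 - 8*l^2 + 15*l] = 3*l^2 - 16*l + 15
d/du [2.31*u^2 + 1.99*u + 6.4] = 4.62*u + 1.99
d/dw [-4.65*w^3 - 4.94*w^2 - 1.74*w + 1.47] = -13.95*w^2 - 9.88*w - 1.74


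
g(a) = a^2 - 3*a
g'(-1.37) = -5.74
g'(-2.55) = -8.10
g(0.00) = 0.00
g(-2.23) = 11.66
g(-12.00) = 180.00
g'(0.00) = -3.00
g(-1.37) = 5.99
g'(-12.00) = -27.00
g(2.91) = -0.26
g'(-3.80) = -10.60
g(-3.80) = 25.84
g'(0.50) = -2.00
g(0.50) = -1.25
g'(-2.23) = -7.46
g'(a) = 2*a - 3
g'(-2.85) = -8.70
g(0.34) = -0.90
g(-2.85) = 16.67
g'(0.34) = -2.32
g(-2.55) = 14.15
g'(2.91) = 2.82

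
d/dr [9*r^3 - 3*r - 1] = 27*r^2 - 3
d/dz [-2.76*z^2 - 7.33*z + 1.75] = -5.52*z - 7.33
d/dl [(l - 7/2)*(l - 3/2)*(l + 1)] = 3*l^2 - 8*l + 1/4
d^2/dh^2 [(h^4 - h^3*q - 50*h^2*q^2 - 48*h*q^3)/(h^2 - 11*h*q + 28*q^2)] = 2*(h^6 - 33*h^5*q + 447*h^4*q^2 - 3155*h^3*q^3 + 9828*h^2*q^4 + 1680*h*q^5 - 53984*q^6)/(h^6 - 33*h^5*q + 447*h^4*q^2 - 3179*h^3*q^3 + 12516*h^2*q^4 - 25872*h*q^5 + 21952*q^6)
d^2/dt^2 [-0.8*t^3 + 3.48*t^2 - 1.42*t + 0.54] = 6.96 - 4.8*t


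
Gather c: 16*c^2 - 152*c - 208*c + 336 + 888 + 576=16*c^2 - 360*c + 1800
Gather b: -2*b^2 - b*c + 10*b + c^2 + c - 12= -2*b^2 + b*(10 - c) + c^2 + c - 12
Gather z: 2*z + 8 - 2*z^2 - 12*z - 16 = -2*z^2 - 10*z - 8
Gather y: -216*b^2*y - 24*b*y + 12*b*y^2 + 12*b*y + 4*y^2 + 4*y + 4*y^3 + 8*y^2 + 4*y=4*y^3 + y^2*(12*b + 12) + y*(-216*b^2 - 12*b + 8)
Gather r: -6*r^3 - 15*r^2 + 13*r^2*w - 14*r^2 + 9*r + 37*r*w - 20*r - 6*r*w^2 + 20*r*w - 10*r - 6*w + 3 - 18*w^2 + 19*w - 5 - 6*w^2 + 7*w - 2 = -6*r^3 + r^2*(13*w - 29) + r*(-6*w^2 + 57*w - 21) - 24*w^2 + 20*w - 4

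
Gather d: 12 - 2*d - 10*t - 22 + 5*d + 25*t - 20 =3*d + 15*t - 30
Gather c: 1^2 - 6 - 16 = -21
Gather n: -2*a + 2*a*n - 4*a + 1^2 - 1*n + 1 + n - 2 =2*a*n - 6*a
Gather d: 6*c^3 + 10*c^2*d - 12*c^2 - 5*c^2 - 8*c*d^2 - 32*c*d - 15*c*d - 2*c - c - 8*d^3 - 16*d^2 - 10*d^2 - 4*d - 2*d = 6*c^3 - 17*c^2 - 3*c - 8*d^3 + d^2*(-8*c - 26) + d*(10*c^2 - 47*c - 6)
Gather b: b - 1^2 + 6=b + 5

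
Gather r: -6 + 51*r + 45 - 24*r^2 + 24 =-24*r^2 + 51*r + 63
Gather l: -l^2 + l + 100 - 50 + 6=-l^2 + l + 56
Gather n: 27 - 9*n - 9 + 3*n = 18 - 6*n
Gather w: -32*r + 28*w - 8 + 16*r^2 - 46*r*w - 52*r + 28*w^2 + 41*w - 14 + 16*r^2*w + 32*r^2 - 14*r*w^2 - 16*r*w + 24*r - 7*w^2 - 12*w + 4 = 48*r^2 - 60*r + w^2*(21 - 14*r) + w*(16*r^2 - 62*r + 57) - 18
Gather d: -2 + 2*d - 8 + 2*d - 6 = 4*d - 16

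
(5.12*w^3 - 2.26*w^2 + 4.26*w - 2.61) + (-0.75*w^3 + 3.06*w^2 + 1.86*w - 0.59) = 4.37*w^3 + 0.8*w^2 + 6.12*w - 3.2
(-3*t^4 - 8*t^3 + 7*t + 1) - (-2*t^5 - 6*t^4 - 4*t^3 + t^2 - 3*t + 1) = 2*t^5 + 3*t^4 - 4*t^3 - t^2 + 10*t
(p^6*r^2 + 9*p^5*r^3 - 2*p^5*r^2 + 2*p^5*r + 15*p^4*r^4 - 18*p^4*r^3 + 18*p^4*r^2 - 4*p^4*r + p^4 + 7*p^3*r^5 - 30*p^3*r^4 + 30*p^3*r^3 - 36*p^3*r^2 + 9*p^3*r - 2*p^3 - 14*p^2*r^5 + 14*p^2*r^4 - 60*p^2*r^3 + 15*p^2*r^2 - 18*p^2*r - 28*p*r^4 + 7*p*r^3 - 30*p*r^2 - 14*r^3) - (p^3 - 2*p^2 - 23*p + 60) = p^6*r^2 + 9*p^5*r^3 - 2*p^5*r^2 + 2*p^5*r + 15*p^4*r^4 - 18*p^4*r^3 + 18*p^4*r^2 - 4*p^4*r + p^4 + 7*p^3*r^5 - 30*p^3*r^4 + 30*p^3*r^3 - 36*p^3*r^2 + 9*p^3*r - 3*p^3 - 14*p^2*r^5 + 14*p^2*r^4 - 60*p^2*r^3 + 15*p^2*r^2 - 18*p^2*r + 2*p^2 - 28*p*r^4 + 7*p*r^3 - 30*p*r^2 + 23*p - 14*r^3 - 60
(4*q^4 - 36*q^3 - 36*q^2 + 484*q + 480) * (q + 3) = 4*q^5 - 24*q^4 - 144*q^3 + 376*q^2 + 1932*q + 1440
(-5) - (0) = -5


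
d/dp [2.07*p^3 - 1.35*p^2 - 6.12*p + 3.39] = 6.21*p^2 - 2.7*p - 6.12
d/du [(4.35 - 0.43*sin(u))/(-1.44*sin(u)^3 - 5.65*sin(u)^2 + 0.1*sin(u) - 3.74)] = (-1.2384*sin(u)^3 + 16.3625*sin(u)^2 + 49.155*sin(u) + 1.1732)*cos(u)/(2.0736*sin(u)^6 + 16.272*sin(u)^5 + 31.6345*sin(u)^4 + 9.6412*sin(u)^3 + 42.272*sin(u)^2 - 0.748*sin(u) + 13.9876)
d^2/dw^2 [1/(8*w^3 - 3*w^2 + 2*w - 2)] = 2*(3*(1 - 8*w)*(8*w^3 - 3*w^2 + 2*w - 2) + 4*(12*w^2 - 3*w + 1)^2)/(8*w^3 - 3*w^2 + 2*w - 2)^3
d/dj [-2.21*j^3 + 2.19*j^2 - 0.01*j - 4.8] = -6.63*j^2 + 4.38*j - 0.01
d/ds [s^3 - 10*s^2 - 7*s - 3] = 3*s^2 - 20*s - 7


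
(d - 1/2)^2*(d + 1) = d^3 - 3*d/4 + 1/4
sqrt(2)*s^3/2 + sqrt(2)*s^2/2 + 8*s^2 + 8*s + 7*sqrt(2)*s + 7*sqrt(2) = (s + sqrt(2))*(s + 7*sqrt(2))*(sqrt(2)*s/2 + sqrt(2)/2)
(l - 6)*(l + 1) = l^2 - 5*l - 6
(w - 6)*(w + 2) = w^2 - 4*w - 12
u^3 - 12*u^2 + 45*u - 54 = (u - 6)*(u - 3)^2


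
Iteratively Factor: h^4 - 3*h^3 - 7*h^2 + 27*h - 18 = (h - 3)*(h^3 - 7*h + 6) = (h - 3)*(h - 2)*(h^2 + 2*h - 3) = (h - 3)*(h - 2)*(h - 1)*(h + 3)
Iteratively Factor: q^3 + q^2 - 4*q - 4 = (q + 2)*(q^2 - q - 2) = (q - 2)*(q + 2)*(q + 1)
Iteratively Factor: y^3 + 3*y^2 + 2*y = (y + 1)*(y^2 + 2*y) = (y + 1)*(y + 2)*(y)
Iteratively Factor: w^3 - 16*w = (w + 4)*(w^2 - 4*w) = (w - 4)*(w + 4)*(w)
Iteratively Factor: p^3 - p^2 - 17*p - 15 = (p - 5)*(p^2 + 4*p + 3) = (p - 5)*(p + 1)*(p + 3)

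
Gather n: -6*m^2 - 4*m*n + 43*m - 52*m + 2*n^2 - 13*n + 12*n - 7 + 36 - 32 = -6*m^2 - 9*m + 2*n^2 + n*(-4*m - 1) - 3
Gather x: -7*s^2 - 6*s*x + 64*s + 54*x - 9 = -7*s^2 + 64*s + x*(54 - 6*s) - 9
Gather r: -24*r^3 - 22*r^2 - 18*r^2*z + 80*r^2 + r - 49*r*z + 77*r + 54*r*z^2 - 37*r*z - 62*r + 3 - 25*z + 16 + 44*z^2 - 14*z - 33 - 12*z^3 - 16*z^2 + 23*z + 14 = -24*r^3 + r^2*(58 - 18*z) + r*(54*z^2 - 86*z + 16) - 12*z^3 + 28*z^2 - 16*z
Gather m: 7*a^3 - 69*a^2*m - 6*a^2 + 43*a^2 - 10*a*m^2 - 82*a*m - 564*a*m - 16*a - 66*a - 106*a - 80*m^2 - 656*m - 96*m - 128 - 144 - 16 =7*a^3 + 37*a^2 - 188*a + m^2*(-10*a - 80) + m*(-69*a^2 - 646*a - 752) - 288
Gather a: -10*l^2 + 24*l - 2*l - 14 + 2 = -10*l^2 + 22*l - 12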